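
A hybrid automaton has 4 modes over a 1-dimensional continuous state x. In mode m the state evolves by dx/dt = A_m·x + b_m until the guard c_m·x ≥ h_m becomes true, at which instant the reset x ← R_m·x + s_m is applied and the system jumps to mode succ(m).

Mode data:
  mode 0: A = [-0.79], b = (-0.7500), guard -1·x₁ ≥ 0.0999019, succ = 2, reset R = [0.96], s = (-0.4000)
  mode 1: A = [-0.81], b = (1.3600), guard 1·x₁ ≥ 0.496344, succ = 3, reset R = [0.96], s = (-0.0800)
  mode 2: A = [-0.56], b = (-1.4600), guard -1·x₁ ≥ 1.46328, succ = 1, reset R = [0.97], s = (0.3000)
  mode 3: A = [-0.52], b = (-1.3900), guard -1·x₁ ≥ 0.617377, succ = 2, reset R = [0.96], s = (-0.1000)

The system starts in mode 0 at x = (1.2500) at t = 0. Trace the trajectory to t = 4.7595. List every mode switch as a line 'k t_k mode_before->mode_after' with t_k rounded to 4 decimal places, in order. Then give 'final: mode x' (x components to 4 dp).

Mode 0: guard c·x = 0.0999 hit at Δt = 1.2042 (t = 1.2042), x⁻ = (-0.0999) → reset → x⁺ = (-0.4959), jump to mode 2
Mode 2: guard c·x = 1.4633 hit at Δt = 1.0944 (t = 2.2986), x⁻ = (-1.4633) → reset → x⁺ = (-1.1194), jump to mode 1
Mode 1: guard c·x = 0.4963 hit at Δt = 1.0633 (t = 3.3619), x⁻ = (0.4963) → reset → x⁺ = (0.3965), jump to mode 3
Mode 3: guard c·x = 0.6174 hit at Δt = 0.7710 (t = 4.1329), x⁻ = (-0.6174) → reset → x⁺ = (-0.6927), jump to mode 2
Mode 2: flow for 0.6266 to horizon, guard not reached → x = (-1.2593)

1 1.2042 0->2
2 2.2986 2->1
3 3.3619 1->3
4 4.1329 3->2
final: 2 -1.2593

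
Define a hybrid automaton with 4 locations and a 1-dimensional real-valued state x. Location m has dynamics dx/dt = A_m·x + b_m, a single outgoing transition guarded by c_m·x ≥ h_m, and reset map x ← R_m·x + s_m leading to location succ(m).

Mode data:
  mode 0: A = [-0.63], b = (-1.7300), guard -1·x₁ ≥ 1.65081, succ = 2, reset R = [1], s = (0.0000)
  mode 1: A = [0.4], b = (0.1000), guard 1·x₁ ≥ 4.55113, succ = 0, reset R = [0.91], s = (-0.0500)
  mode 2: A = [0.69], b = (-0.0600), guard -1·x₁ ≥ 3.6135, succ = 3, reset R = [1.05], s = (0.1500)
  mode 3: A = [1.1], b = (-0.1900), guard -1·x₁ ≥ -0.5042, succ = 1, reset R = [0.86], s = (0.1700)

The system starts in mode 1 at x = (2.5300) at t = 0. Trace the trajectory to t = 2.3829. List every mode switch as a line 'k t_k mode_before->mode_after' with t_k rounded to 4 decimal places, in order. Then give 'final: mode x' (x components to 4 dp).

1 1.3660 1->0
final: 0 0.8570

Mode 1: guard c·x = 4.5511 hit at Δt = 1.3660 (t = 1.3660), x⁻ = (4.5511) → reset → x⁺ = (4.0915), jump to mode 0
Mode 0: flow for 1.0169 to horizon, guard not reached → x = (0.8570)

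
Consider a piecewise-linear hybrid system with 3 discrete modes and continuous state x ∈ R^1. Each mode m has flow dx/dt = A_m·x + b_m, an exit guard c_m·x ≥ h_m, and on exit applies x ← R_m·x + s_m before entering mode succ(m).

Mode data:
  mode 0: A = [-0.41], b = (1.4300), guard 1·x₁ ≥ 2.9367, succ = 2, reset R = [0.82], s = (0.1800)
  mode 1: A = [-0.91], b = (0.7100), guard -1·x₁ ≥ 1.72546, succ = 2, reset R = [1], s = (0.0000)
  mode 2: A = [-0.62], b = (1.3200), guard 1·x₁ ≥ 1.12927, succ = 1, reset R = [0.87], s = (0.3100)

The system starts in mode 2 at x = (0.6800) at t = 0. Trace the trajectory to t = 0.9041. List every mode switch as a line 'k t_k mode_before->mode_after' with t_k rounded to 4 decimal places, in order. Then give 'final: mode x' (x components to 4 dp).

1 0.5986 2->1
final: 1 1.1681

Mode 2: guard c·x = 1.1293 hit at Δt = 0.5986 (t = 0.5986), x⁻ = (1.1293) → reset → x⁺ = (1.2925), jump to mode 1
Mode 1: flow for 0.3055 to horizon, guard not reached → x = (1.1681)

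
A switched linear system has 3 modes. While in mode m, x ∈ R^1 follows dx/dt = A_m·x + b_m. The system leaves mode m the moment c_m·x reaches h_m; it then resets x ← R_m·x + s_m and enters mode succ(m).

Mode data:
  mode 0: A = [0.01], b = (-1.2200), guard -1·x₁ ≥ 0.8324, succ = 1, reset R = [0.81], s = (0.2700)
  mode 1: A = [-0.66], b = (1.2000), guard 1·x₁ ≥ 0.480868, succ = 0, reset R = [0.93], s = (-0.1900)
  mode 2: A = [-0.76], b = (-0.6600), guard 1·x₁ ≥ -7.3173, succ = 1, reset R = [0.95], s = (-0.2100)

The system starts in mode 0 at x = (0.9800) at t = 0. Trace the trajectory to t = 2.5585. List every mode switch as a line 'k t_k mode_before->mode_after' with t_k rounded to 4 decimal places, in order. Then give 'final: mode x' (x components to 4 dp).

1 1.4865 0->1
2 2.2561 1->0
final: 0 -0.1115

Mode 0: guard c·x = 0.8324 hit at Δt = 1.4865 (t = 1.4865), x⁻ = (-0.8324) → reset → x⁺ = (-0.4042), jump to mode 1
Mode 1: guard c·x = 0.4809 hit at Δt = 0.7696 (t = 2.2561), x⁻ = (0.4809) → reset → x⁺ = (0.2572), jump to mode 0
Mode 0: flow for 0.3024 to horizon, guard not reached → x = (-0.1115)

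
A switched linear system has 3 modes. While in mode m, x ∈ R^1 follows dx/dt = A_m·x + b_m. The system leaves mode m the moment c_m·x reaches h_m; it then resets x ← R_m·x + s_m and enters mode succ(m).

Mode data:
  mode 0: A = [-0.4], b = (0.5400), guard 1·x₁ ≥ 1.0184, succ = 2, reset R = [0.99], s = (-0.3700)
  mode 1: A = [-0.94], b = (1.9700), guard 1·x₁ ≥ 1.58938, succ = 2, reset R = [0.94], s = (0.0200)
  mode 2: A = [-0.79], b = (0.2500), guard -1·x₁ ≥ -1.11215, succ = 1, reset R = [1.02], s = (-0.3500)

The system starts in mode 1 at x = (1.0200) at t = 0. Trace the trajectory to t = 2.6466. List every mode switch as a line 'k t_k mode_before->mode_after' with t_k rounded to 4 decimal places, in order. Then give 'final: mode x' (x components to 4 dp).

Mode 1: guard c·x = 1.5894 hit at Δt = 0.8016 (t = 0.8016), x⁻ = (1.5894) → reset → x⁺ = (1.5140), jump to mode 2
Mode 2: guard c·x = -1.1121 hit at Δt = 0.5175 (t = 1.3191), x⁻ = (1.1122) → reset → x⁺ = (0.7844), jump to mode 1
Mode 1: guard c·x = 1.5894 hit at Δt = 1.0123 (t = 2.3314), x⁻ = (1.5894) → reset → x⁺ = (1.5140), jump to mode 2
Mode 2: flow for 0.3152 to horizon, guard not reached → x = (1.2500)

1 0.8016 1->2
2 1.3191 2->1
3 2.3314 1->2
final: 2 1.2500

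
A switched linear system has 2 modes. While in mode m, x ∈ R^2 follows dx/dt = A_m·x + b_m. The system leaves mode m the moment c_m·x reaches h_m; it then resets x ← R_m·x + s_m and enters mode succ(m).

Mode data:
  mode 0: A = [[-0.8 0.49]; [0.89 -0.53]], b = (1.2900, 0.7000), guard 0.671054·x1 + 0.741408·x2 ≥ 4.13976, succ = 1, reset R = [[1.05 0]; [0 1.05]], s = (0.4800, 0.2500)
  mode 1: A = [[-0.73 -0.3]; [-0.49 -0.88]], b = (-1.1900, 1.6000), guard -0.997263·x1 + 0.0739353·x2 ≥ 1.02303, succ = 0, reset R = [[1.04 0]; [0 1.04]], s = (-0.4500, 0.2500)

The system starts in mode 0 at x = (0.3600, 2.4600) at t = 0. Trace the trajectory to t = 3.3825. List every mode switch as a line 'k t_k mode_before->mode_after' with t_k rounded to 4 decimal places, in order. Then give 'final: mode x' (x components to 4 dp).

Mode 0: guard c·x = 4.1398 hit at Δt = 1.4839 (t = 1.4839), x⁻ = (2.4448, 3.3709) → reset → x⁺ = (3.0470, 3.7894), jump to mode 1
Mode 1: guard c·x = 1.0230 hit at Δt = 1.5939 (t = 3.0778), x⁻ = (-0.8630, 2.1960) → reset → x⁺ = (-1.3475, 2.5339), jump to mode 0
Mode 0: flow for 0.3047 to horizon, guard not reached → x = (-0.4019, 2.1431)

1 1.4839 0->1
2 3.0778 1->0
final: 0 -0.4019 2.1431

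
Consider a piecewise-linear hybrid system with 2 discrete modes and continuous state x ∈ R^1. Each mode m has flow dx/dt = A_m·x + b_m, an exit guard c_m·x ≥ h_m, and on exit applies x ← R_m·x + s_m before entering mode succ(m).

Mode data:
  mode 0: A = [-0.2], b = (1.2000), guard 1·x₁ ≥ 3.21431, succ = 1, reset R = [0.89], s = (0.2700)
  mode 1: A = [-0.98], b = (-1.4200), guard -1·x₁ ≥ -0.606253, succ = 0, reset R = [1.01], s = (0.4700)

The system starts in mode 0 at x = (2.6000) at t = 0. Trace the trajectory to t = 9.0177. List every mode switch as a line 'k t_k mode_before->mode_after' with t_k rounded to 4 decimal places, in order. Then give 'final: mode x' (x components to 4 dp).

Mode 0: guard c·x = 3.2143 hit at Δt = 0.9964 (t = 0.9964), x⁻ = (3.2143) → reset → x⁺ = (3.1307), jump to mode 1
Mode 1: guard c·x = -0.6063 hit at Δt = 0.8176 (t = 1.8140), x⁻ = (0.6063) → reset → x⁺ = (1.0823), jump to mode 0
Mode 0: guard c·x = 3.2143 hit at Δt = 2.8417 (t = 4.6557), x⁻ = (3.2143) → reset → x⁺ = (3.1307), jump to mode 1
Mode 1: guard c·x = -0.6063 hit at Δt = 0.8176 (t = 5.4733), x⁻ = (0.6063) → reset → x⁺ = (1.0823), jump to mode 0
Mode 0: guard c·x = 3.2143 hit at Δt = 2.8417 (t = 8.3150), x⁻ = (3.2143) → reset → x⁺ = (3.1307), jump to mode 1
Mode 1: flow for 0.7027 to horizon, guard not reached → x = (0.8513)

1 0.9964 0->1
2 1.8140 1->0
3 4.6557 0->1
4 5.4733 1->0
5 8.3150 0->1
final: 1 0.8513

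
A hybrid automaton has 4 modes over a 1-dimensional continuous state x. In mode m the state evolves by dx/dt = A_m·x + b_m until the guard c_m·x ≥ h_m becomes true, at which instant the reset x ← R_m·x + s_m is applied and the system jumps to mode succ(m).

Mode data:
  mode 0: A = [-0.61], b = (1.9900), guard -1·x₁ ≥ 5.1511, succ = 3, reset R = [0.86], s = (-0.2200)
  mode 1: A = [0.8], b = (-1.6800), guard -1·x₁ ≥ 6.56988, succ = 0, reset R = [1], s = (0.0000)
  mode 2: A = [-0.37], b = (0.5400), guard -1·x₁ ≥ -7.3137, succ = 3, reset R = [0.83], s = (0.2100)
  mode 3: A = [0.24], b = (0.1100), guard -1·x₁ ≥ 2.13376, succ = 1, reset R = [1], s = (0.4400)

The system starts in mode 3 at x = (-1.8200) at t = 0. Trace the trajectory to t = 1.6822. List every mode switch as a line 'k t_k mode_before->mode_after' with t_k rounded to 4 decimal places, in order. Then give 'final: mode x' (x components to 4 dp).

Mode 3: guard c·x = 2.1338 hit at Δt = 0.8640 (t = 0.8640), x⁻ = (-2.1338) → reset → x⁺ = (-1.6938), jump to mode 1
Mode 1: flow for 0.8182 to horizon, guard not reached → x = (-5.2004)

1 0.8640 3->1
final: 1 -5.2004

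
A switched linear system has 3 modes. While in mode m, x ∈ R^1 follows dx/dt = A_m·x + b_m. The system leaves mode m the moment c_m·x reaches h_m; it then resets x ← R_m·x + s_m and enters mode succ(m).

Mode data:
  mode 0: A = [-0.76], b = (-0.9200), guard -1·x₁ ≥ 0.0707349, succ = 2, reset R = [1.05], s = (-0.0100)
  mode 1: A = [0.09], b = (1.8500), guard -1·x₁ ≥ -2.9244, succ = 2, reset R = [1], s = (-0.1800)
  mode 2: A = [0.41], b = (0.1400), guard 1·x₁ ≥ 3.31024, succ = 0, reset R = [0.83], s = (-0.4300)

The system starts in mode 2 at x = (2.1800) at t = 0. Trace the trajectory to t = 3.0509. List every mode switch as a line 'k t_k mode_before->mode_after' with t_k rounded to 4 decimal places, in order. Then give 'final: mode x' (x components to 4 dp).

Mode 2: guard c·x = 3.3102 hit at Δt = 0.9033 (t = 0.9033), x⁻ = (3.3102) → reset → x⁺ = (2.3175), jump to mode 0
Mode 0: guard c·x = 0.0707 hit at Δt = 1.4867 (t = 2.3900), x⁻ = (-0.0707) → reset → x⁺ = (-0.0843), jump to mode 2
Mode 2: flow for 0.6609 to horizon, guard not reached → x = (-0.0042)

1 0.9033 2->0
2 2.3900 0->2
final: 2 -0.0042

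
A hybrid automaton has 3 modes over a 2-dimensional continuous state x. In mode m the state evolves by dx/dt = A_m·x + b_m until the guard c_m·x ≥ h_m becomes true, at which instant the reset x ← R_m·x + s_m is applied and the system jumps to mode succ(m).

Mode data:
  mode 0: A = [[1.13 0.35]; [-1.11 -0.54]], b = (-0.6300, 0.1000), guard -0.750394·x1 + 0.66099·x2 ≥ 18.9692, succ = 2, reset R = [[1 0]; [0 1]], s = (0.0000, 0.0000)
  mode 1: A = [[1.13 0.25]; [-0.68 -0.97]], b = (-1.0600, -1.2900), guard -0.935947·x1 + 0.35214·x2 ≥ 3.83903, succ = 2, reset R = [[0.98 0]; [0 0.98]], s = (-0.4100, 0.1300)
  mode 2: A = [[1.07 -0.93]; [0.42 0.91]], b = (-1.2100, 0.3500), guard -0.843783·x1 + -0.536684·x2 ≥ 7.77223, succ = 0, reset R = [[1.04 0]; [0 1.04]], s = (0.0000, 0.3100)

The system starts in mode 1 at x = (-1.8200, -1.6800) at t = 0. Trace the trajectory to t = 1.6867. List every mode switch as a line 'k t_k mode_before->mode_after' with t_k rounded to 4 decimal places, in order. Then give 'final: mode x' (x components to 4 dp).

1 0.5366 1->2
2 1.0122 2->0
final: 0 -17.6171 6.7524

Mode 1: guard c·x = 3.8390 hit at Δt = 0.5366 (t = 0.5366), x⁻ = (-4.3509, -0.6621) → reset → x⁺ = (-4.6739, -0.5189), jump to mode 2
Mode 2: guard c·x = 7.7722 hit at Δt = 0.4756 (t = 1.0122), x⁻ = (-7.8684, -2.1111) → reset → x⁺ = (-8.1832, -1.8855), jump to mode 0
Mode 0: flow for 0.6745 to horizon, guard not reached → x = (-17.6171, 6.7524)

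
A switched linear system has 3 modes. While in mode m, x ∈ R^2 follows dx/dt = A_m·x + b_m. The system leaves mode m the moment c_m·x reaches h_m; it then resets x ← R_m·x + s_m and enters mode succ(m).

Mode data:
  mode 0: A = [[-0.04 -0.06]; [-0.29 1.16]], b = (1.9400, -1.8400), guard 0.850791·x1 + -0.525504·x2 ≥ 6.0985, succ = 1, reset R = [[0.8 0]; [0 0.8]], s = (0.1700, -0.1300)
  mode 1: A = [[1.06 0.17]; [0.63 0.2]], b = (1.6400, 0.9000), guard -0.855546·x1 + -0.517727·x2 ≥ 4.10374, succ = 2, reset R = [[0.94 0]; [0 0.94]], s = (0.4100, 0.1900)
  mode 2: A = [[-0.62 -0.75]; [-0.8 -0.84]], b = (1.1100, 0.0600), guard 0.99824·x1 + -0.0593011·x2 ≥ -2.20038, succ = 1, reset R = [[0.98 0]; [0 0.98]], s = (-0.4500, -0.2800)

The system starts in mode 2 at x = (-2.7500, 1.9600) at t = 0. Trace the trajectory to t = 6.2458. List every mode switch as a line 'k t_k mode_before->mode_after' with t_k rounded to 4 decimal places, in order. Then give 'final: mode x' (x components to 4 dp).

1 0.6469 2->1
2 2.0800 1->2
3 3.3074 2->1
4 4.6755 1->2
5 5.7879 2->1
final: 1 -2.9619 1.2579

Mode 2: guard c·x = -2.2004 hit at Δt = 0.6469 (t = 0.6469), x⁻ = (-2.0790, 2.1092) → reset → x⁺ = (-2.4874, 1.7870), jump to mode 1
Mode 1: guard c·x = 4.1037 hit at Δt = 1.4331 (t = 2.0800), x⁻ = (-5.0148, 0.3605) → reset → x⁺ = (-4.3039, 0.5288), jump to mode 2
Mode 2: guard c·x = -2.2004 hit at Δt = 1.2274 (t = 3.3074), x⁻ = (-2.0889, 1.9411) → reset → x⁺ = (-2.4972, 1.6223), jump to mode 1
Mode 1: guard c·x = 4.1037 hit at Δt = 1.3681 (t = 4.6755), x⁻ = (-4.9325, 0.2245) → reset → x⁺ = (-4.2266, 0.4011), jump to mode 2
Mode 2: guard c·x = -2.2004 hit at Δt = 1.1124 (t = 5.7879), x⁻ = (-2.0963, 1.8173) → reset → x⁺ = (-2.5044, 1.5010), jump to mode 1
Mode 1: flow for 0.4579 to horizon, guard not reached → x = (-2.9619, 1.2579)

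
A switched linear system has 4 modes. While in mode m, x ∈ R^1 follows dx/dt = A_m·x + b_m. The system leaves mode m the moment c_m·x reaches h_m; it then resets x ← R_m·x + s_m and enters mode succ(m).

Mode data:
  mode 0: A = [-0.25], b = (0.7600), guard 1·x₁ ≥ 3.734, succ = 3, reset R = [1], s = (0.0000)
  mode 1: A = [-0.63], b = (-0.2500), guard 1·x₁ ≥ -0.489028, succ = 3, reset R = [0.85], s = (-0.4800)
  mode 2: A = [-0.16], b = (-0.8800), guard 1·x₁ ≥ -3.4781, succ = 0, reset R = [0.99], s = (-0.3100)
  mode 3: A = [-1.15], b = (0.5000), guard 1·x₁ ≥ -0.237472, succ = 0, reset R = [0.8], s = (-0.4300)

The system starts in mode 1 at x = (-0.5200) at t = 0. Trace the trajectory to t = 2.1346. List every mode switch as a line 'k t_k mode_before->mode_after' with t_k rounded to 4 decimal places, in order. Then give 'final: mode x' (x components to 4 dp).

1 0.4597 1->3
2 1.0533 3->0
final: 0 0.2470

Mode 1: guard c·x = -0.4890 hit at Δt = 0.4597 (t = 0.4597), x⁻ = (-0.4890) → reset → x⁺ = (-0.8957), jump to mode 3
Mode 3: guard c·x = -0.2375 hit at Δt = 0.5936 (t = 1.0533), x⁻ = (-0.2375) → reset → x⁺ = (-0.6200), jump to mode 0
Mode 0: flow for 1.0813 to horizon, guard not reached → x = (0.2470)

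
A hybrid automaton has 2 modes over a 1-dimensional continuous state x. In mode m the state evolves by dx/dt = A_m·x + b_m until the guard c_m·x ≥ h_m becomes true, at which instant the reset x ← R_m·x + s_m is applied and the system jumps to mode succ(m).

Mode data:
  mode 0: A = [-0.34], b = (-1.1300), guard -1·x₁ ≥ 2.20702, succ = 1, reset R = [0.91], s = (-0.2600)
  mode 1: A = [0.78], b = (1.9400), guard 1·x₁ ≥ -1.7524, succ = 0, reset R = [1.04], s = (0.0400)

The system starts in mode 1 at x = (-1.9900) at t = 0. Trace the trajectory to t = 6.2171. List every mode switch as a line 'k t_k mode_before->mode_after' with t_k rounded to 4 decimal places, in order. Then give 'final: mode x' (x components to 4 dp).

1 0.5008 1->0
2 1.4486 0->1
3 3.0017 1->0
4 3.9495 0->1
5 5.5026 1->0
final: 0 -2.1148

Mode 1: guard c·x = -1.7524 hit at Δt = 0.5008 (t = 0.5008), x⁻ = (-1.7524) → reset → x⁺ = (-1.7825), jump to mode 0
Mode 0: guard c·x = 2.2070 hit at Δt = 0.9478 (t = 1.4486), x⁻ = (-2.2070) → reset → x⁺ = (-2.2684), jump to mode 1
Mode 1: guard c·x = -1.7524 hit at Δt = 1.5531 (t = 3.0017), x⁻ = (-1.7524) → reset → x⁺ = (-1.7825), jump to mode 0
Mode 0: guard c·x = 2.2070 hit at Δt = 0.9478 (t = 3.9495), x⁻ = (-2.2070) → reset → x⁺ = (-2.2684), jump to mode 1
Mode 1: guard c·x = -1.7524 hit at Δt = 1.5531 (t = 5.5026), x⁻ = (-1.7524) → reset → x⁺ = (-1.7825), jump to mode 0
Mode 0: flow for 0.7145 to horizon, guard not reached → x = (-2.1148)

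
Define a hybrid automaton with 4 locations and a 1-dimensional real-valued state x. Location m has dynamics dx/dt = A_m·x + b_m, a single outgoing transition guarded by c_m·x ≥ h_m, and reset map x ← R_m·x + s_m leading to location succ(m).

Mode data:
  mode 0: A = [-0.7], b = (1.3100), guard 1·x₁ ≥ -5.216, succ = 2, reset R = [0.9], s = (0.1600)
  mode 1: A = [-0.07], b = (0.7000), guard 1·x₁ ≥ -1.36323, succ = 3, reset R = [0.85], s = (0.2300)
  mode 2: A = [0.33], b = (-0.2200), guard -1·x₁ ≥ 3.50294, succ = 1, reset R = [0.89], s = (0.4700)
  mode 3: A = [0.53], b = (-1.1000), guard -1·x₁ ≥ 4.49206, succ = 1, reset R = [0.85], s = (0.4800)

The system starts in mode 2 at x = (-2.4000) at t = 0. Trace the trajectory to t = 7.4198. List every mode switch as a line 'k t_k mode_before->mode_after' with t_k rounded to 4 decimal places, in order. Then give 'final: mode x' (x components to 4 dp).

1 0.9310 2->1
2 2.4608 1->3
3 3.9365 3->1
4 6.2258 1->3
final: 3 -3.5811

Mode 2: guard c·x = 3.5029 hit at Δt = 0.9310 (t = 0.9310), x⁻ = (-3.5029) → reset → x⁺ = (-2.6476), jump to mode 1
Mode 1: guard c·x = -1.3632 hit at Δt = 1.5298 (t = 2.4608), x⁻ = (-1.3632) → reset → x⁺ = (-0.9287), jump to mode 3
Mode 3: guard c·x = 4.4921 hit at Δt = 1.4757 (t = 3.9365), x⁻ = (-4.4921) → reset → x⁺ = (-3.3383), jump to mode 1
Mode 1: guard c·x = -1.3632 hit at Δt = 2.2893 (t = 6.2258), x⁻ = (-1.3632) → reset → x⁺ = (-0.9287), jump to mode 3
Mode 3: flow for 1.1940 to horizon, guard not reached → x = (-3.5811)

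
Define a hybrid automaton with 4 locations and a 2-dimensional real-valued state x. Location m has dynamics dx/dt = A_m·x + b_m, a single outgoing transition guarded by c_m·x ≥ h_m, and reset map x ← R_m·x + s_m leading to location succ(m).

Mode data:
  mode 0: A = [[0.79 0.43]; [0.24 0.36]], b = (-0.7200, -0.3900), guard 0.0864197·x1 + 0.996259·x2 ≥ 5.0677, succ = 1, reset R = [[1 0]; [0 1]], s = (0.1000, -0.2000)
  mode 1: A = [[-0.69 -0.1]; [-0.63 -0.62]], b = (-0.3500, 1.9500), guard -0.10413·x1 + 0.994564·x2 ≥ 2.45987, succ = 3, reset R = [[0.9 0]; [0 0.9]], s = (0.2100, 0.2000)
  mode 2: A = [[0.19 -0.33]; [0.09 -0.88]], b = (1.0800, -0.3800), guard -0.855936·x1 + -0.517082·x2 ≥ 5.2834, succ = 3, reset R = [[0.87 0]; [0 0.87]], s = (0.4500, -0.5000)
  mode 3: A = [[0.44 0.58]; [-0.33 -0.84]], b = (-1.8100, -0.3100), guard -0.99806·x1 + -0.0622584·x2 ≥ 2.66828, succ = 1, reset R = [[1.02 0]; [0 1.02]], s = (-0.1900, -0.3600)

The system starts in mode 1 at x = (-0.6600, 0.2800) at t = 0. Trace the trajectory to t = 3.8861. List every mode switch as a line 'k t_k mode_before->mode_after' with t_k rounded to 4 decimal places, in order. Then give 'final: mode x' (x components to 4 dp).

Mode 1: guard c·x = 2.4599 hit at Δt = 1.4653 (t = 1.4653), x⁻ = (-0.7161, 2.3983) → reset → x⁺ = (-0.4345, 2.3585), jump to mode 3
Mode 3: guard c·x = 2.6683 hit at Δt = 1.4309 (t = 2.8962), x⁻ = (-2.7289, 0.8883) → reset → x⁺ = (-2.9735, 0.5461), jump to mode 1
Mode 1: guard c·x = 2.4599 hit at Δt = 0.6475 (t = 3.5437), x⁻ = (-2.1655, 2.2466) → reset → x⁺ = (-1.7389, 2.2219), jump to mode 3
Mode 3: flow for 0.3424 to horizon, guard not reached → x = (-2.2649, 1.7707)

1 1.4653 1->3
2 2.8962 3->1
3 3.5437 1->3
final: 3 -2.2649 1.7707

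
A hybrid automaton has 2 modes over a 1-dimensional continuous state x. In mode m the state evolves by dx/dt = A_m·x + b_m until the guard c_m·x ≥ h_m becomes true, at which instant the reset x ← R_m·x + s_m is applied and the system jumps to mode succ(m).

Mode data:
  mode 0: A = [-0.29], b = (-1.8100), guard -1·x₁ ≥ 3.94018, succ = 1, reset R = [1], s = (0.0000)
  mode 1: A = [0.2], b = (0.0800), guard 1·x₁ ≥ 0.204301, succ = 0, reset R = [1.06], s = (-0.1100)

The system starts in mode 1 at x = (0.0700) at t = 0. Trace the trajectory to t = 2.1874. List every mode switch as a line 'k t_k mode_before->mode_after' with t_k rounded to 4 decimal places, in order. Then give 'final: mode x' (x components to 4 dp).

Mode 1: guard c·x = 0.2043 hit at Δt = 1.2567 (t = 1.2567), x⁻ = (0.2043) → reset → x⁺ = (0.1066), jump to mode 0
Mode 0: flow for 0.9307 to horizon, guard not reached → x = (-1.3950)

1 1.2567 1->0
final: 0 -1.3950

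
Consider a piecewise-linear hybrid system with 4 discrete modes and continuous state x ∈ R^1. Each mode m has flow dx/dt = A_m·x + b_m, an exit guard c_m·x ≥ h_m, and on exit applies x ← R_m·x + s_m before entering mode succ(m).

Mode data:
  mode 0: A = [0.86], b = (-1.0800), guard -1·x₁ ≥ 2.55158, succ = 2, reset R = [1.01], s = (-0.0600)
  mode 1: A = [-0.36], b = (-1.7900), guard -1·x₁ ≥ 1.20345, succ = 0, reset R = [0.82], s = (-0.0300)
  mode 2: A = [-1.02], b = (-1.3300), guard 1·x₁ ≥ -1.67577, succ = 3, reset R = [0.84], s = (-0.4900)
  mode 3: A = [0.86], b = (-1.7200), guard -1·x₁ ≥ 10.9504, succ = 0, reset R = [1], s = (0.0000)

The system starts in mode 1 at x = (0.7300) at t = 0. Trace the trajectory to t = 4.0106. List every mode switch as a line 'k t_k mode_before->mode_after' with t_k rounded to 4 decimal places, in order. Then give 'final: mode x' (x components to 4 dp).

Mode 1: guard c·x = 1.2034 hit at Δt = 1.1503 (t = 1.1503), x⁻ = (-1.2034) → reset → x⁺ = (-1.0168), jump to mode 0
Mode 0: guard c·x = 2.5516 hit at Δt = 0.6000 (t = 1.7503), x⁻ = (-2.5516) → reset → x⁺ = (-2.6371), jump to mode 2
Mode 2: guard c·x = -1.6758 hit at Δt = 1.2518 (t = 3.0021), x⁻ = (-1.6758) → reset → x⁺ = (-1.8976), jump to mode 3
Mode 3: flow for 1.0085 to horizon, guard not reached → x = (-7.2784)

1 1.1503 1->0
2 1.7503 0->2
3 3.0021 2->3
final: 3 -7.2784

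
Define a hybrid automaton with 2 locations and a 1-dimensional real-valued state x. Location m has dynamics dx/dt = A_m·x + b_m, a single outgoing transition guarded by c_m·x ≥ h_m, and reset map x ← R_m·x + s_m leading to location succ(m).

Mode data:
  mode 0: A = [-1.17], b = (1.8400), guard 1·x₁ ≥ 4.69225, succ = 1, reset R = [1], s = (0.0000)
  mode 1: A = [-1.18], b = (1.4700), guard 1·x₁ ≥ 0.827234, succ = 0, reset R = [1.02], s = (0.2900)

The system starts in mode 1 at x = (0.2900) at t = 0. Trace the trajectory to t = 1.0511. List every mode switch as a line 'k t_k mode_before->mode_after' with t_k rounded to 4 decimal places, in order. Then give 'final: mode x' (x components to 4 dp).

Mode 1: guard c·x = 0.8272 hit at Δt = 0.6998 (t = 0.6998), x⁻ = (0.8272) → reset → x⁺ = (1.1338), jump to mode 0
Mode 0: flow for 0.3513 to horizon, guard not reached → x = (1.2817)

1 0.6998 1->0
final: 0 1.2817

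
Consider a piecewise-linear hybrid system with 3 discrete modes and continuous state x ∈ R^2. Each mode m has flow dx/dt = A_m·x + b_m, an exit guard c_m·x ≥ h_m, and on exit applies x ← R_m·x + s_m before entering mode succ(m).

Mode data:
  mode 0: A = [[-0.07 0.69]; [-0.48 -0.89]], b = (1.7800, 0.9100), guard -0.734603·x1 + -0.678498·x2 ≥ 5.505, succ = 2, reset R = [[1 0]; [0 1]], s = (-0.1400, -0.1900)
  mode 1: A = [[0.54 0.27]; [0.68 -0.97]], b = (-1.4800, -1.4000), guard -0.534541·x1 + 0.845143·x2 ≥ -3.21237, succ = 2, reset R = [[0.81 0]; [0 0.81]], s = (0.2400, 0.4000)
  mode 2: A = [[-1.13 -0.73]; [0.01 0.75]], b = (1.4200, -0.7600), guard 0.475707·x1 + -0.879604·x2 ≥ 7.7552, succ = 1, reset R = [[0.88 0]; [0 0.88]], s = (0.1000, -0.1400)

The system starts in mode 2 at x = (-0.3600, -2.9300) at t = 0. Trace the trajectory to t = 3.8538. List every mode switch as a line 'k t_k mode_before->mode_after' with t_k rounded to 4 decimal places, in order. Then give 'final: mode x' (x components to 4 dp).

Mode 2: guard c·x = 7.7552 hit at Δt = 0.9822 (t = 0.9822), x⁻ = (2.9761, -7.2072) → reset → x⁺ = (2.7189, -6.4823), jump to mode 1
Mode 1: guard c·x = -3.2124 hit at Δt = 0.8394 (t = 1.8216), x⁻ = (1.4078, -2.9106) → reset → x⁺ = (1.3803, -1.9576), jump to mode 2
Mode 2: guard c·x = 7.7552 hit at Δt = 1.3105 (t = 3.1321), x⁻ = (3.5873, -6.8766) → reset → x⁺ = (3.2568, -6.1914), jump to mode 1
Mode 1: flow for 0.7217 to horizon, guard not reached → x = (2.4575, -2.8189)

1 0.9822 2->1
2 1.8216 1->2
3 3.1321 2->1
final: 1 2.4575 -2.8189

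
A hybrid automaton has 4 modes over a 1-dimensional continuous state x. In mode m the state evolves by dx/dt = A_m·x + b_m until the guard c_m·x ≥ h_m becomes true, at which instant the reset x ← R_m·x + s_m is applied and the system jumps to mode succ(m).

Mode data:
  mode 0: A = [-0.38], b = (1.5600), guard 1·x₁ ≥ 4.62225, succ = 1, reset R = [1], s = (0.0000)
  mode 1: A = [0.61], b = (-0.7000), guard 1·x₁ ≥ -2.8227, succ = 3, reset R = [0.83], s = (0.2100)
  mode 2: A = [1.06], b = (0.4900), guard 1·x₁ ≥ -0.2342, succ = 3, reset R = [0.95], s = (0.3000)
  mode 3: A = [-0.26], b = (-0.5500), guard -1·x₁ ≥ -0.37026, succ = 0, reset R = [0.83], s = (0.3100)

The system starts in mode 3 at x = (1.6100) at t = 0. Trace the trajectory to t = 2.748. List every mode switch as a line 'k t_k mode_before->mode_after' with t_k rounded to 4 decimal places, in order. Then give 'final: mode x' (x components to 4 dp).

1 1.5563 3->0
final: 0 1.8876

Mode 3: guard c·x = -0.3703 hit at Δt = 1.5563 (t = 1.5563), x⁻ = (0.3703) → reset → x⁺ = (0.6173), jump to mode 0
Mode 0: flow for 1.1917 to horizon, guard not reached → x = (1.8876)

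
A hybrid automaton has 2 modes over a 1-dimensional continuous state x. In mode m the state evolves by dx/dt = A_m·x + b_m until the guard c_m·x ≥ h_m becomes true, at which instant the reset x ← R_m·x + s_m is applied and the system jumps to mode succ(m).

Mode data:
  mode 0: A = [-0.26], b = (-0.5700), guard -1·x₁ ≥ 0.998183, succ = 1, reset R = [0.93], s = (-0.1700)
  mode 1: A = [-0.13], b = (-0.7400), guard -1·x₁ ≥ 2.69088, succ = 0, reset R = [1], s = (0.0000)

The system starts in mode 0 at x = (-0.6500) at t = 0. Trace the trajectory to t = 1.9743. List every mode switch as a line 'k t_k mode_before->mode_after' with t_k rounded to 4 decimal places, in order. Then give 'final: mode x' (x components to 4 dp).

Mode 0: guard c·x = 0.9982 hit at Δt = 0.9841 (t = 0.9841), x⁻ = (-0.9982) → reset → x⁺ = (-1.0983), jump to mode 1
Mode 1: flow for 0.9902 to horizon, guard not reached → x = (-1.6532)

1 0.9841 0->1
final: 1 -1.6532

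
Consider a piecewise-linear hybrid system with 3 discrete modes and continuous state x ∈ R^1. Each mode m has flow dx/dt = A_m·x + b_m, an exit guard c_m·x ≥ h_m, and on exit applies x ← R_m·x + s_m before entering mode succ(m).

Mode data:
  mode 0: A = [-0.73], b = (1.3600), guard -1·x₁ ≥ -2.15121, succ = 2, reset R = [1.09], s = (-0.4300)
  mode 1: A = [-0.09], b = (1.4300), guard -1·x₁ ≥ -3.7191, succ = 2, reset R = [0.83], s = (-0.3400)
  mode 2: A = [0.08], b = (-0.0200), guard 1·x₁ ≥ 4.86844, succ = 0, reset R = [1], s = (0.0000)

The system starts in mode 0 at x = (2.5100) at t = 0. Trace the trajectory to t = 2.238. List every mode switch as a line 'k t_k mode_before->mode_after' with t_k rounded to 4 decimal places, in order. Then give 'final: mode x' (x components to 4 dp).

1 1.1078 0->2
final: 2 2.0724

Mode 0: guard c·x = -2.1512 hit at Δt = 1.1078 (t = 1.1078), x⁻ = (2.1512) → reset → x⁺ = (1.9148), jump to mode 2
Mode 2: flow for 1.1302 to horizon, guard not reached → x = (2.0724)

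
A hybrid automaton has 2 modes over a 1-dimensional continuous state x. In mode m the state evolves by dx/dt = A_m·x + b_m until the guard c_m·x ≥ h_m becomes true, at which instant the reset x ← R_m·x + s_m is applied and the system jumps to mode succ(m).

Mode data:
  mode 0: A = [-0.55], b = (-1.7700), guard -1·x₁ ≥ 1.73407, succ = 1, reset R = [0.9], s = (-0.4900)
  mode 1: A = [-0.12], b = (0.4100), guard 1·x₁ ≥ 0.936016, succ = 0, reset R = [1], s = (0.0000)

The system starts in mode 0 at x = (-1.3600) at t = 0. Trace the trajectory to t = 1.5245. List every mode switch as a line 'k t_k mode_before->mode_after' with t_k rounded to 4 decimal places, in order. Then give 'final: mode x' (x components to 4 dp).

Mode 0: guard c·x = 1.7341 hit at Δt = 0.4087 (t = 0.4087), x⁻ = (-1.7341) → reset → x⁺ = (-2.0507), jump to mode 1
Mode 1: flow for 1.1158 to horizon, guard not reached → x = (-1.3655)

1 0.4087 0->1
final: 1 -1.3655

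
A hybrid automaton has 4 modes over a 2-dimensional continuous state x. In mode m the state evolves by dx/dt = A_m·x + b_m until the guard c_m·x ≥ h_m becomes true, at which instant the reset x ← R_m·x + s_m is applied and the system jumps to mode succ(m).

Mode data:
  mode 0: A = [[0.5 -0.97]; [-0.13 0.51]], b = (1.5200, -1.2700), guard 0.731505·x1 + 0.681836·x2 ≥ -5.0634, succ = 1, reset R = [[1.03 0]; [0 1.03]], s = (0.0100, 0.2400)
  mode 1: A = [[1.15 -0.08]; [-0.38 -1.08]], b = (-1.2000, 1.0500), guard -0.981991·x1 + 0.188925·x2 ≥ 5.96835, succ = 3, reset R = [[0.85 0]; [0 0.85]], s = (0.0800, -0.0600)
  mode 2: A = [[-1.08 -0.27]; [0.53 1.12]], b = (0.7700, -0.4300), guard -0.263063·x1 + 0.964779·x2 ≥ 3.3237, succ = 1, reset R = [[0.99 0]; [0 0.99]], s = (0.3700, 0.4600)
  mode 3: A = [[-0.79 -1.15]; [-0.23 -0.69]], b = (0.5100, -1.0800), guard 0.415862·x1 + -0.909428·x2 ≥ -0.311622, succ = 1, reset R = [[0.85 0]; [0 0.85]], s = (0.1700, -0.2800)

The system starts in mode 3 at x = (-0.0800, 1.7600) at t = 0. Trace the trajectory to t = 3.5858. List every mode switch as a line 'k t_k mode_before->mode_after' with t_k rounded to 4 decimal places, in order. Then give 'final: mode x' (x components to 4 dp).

1 0.9658 3->1
2 2.5022 1->3
final: 3 -2.3144 0.3703

Mode 3: guard c·x = -0.3116 hit at Δt = 0.9658 (t = 0.9658), x⁻ = (-0.3105, 0.2007) → reset → x⁺ = (-0.0939, -0.1094), jump to mode 1
Mode 1: guard c·x = 5.9684 hit at Δt = 1.5364 (t = 2.5022), x⁻ = (-5.7730, 1.5845) → reset → x⁺ = (-4.8270, 1.2868), jump to mode 3
Mode 3: flow for 1.0836 to horizon, guard not reached → x = (-2.3144, 0.3703)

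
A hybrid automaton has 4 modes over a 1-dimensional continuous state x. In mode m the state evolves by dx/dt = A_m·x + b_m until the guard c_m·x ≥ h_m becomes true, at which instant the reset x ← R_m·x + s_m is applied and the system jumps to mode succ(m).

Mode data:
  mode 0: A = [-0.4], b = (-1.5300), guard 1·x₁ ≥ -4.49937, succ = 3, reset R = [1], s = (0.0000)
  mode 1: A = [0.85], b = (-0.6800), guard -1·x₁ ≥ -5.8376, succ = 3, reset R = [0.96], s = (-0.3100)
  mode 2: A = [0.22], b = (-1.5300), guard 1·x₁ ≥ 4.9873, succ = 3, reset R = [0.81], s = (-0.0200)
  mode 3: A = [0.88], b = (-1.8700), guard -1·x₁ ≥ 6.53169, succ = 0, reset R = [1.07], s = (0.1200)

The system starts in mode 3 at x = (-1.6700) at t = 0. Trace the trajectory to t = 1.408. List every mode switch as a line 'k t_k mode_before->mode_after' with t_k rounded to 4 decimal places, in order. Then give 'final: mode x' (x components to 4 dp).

1 0.9371 3->0
final: 0 -6.3463

Mode 3: guard c·x = 6.5317 hit at Δt = 0.9371 (t = 0.9371), x⁻ = (-6.5317) → reset → x⁺ = (-6.8689), jump to mode 0
Mode 0: flow for 0.4709 to horizon, guard not reached → x = (-6.3463)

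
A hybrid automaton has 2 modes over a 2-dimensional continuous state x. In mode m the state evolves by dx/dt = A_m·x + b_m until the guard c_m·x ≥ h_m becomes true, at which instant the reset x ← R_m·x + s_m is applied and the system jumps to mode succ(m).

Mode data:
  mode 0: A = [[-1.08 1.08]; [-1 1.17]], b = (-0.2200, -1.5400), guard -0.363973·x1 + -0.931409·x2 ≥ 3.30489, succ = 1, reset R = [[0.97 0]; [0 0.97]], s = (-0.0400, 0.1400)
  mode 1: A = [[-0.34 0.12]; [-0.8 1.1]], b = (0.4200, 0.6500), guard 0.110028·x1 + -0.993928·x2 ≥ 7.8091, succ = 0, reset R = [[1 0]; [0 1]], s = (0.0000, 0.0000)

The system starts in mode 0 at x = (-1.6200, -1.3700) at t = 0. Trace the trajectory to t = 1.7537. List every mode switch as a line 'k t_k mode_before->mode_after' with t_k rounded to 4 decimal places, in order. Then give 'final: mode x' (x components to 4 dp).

1 0.6543 0->1
final: 1 -1.3130 -4.3623

Mode 0: guard c·x = 3.3049 hit at Δt = 0.6543 (t = 0.6543), x⁻ = (-1.9602, -2.7823) → reset → x⁺ = (-1.9414, -2.5588), jump to mode 1
Mode 1: flow for 1.0994 to horizon, guard not reached → x = (-1.3130, -4.3623)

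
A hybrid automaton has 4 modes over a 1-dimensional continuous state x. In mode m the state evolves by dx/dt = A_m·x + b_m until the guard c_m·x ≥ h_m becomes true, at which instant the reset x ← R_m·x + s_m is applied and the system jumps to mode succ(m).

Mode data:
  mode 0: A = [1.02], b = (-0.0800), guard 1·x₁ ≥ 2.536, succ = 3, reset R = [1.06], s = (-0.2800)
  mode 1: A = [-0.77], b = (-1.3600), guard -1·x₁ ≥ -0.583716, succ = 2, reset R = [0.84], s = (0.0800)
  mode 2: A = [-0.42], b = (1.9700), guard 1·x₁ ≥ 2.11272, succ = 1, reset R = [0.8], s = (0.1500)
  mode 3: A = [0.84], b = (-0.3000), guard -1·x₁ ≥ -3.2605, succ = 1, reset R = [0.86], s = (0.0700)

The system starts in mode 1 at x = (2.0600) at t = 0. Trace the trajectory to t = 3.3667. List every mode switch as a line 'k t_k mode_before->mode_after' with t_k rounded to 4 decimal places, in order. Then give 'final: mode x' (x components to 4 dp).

1 0.6331 1->2
2 1.7497 2->1
3 2.3060 1->2
final: 2 2.0515

Mode 1: guard c·x = -0.5837 hit at Δt = 0.6331 (t = 0.6331), x⁻ = (0.5837) → reset → x⁺ = (0.5703), jump to mode 2
Mode 2: guard c·x = 2.1127 hit at Δt = 1.1166 (t = 1.7497), x⁻ = (2.1127) → reset → x⁺ = (1.8402), jump to mode 1
Mode 1: guard c·x = -0.5837 hit at Δt = 0.5563 (t = 2.3060), x⁻ = (0.5837) → reset → x⁺ = (0.5703), jump to mode 2
Mode 2: flow for 1.0607 to horizon, guard not reached → x = (2.0515)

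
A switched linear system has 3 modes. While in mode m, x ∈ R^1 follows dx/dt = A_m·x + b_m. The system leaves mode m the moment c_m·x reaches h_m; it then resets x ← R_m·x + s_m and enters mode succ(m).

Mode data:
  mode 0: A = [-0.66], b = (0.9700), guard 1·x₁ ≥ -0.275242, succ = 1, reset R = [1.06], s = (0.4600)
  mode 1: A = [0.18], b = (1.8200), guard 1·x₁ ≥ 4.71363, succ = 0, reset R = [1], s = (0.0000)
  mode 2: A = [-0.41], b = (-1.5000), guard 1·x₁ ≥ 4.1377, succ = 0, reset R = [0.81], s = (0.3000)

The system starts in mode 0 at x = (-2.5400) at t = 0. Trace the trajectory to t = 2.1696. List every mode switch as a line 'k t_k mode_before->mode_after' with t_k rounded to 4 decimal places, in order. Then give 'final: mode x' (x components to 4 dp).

Mode 0: guard c·x = -0.2752 hit at Δt = 1.2606 (t = 1.2606), x⁻ = (-0.2752) → reset → x⁺ = (0.1682), jump to mode 1
Mode 1: flow for 0.9090 to horizon, guard not reached → x = (1.9956)

1 1.2606 0->1
final: 1 1.9956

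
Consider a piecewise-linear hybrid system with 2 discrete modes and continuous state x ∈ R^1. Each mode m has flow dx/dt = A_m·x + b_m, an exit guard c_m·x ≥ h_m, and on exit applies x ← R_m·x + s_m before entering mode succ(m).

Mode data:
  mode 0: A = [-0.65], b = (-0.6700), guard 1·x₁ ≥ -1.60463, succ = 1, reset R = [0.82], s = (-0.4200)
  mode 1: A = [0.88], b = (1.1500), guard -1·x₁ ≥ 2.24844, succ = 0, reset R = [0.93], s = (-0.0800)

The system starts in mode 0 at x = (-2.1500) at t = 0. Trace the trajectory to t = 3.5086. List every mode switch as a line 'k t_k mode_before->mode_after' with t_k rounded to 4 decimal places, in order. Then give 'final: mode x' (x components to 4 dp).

Mode 0: guard c·x = -1.6046 hit at Δt = 1.0277 (t = 1.0277), x⁻ = (-1.6046) → reset → x⁺ = (-1.7358), jump to mode 1
Mode 1: guard c·x = 2.2484 hit at Δt = 0.8934 (t = 1.9211), x⁻ = (-2.2484) → reset → x⁺ = (-2.1710), jump to mode 0
Mode 0: guard c·x = -1.6046 hit at Δt = 1.0564 (t = 2.9775), x⁻ = (-1.6046) → reset → x⁺ = (-1.7358), jump to mode 1
Mode 1: flow for 0.5311 to horizon, guard not reached → x = (-1.9914)

1 1.0277 0->1
2 1.9211 1->0
3 2.9775 0->1
final: 1 -1.9914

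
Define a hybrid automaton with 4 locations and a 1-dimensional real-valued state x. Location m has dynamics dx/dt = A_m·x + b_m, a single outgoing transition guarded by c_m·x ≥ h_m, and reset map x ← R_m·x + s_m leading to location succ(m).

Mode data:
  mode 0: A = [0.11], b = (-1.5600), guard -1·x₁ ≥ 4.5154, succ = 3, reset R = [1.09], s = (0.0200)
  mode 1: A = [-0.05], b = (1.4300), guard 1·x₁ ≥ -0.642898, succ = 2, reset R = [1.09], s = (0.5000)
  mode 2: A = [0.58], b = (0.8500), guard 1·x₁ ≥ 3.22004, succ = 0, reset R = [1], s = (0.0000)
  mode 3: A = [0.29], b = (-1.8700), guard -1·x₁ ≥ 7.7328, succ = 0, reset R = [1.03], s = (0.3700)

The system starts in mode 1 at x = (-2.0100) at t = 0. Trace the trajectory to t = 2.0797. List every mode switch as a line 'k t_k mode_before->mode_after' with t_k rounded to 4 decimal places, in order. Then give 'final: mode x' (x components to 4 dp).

1 0.9138 1->2
final: 2 1.0215

Mode 1: guard c·x = -0.6429 hit at Δt = 0.9138 (t = 0.9138), x⁻ = (-0.6429) → reset → x⁺ = (-0.2008), jump to mode 2
Mode 2: flow for 1.1659 to horizon, guard not reached → x = (1.0215)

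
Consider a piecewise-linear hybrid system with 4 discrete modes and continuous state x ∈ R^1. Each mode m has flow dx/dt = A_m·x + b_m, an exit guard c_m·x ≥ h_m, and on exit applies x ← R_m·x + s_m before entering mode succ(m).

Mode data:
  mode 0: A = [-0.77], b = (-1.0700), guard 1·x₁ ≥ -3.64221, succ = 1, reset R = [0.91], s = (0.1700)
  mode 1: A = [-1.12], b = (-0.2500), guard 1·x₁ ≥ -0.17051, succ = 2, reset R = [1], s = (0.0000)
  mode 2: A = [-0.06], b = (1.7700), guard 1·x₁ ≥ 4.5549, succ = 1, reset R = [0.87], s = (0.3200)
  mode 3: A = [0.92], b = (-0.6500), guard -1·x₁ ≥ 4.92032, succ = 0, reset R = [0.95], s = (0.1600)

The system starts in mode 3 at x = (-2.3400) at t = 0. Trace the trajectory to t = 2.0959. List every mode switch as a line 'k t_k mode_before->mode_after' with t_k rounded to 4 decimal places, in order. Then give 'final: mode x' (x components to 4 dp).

Mode 3: guard c·x = 4.9203 hit at Δt = 0.6669 (t = 0.6669), x⁻ = (-4.9203) → reset → x⁺ = (-4.5143), jump to mode 0
Mode 0: guard c·x = -3.6422 hit at Δt = 0.4250 (t = 1.0919), x⁻ = (-3.6422) → reset → x⁺ = (-3.1444), jump to mode 1
Mode 1: flow for 1.0040 to horizon, guard not reached → x = (-1.1721)

1 0.6669 3->0
2 1.0919 0->1
final: 1 -1.1721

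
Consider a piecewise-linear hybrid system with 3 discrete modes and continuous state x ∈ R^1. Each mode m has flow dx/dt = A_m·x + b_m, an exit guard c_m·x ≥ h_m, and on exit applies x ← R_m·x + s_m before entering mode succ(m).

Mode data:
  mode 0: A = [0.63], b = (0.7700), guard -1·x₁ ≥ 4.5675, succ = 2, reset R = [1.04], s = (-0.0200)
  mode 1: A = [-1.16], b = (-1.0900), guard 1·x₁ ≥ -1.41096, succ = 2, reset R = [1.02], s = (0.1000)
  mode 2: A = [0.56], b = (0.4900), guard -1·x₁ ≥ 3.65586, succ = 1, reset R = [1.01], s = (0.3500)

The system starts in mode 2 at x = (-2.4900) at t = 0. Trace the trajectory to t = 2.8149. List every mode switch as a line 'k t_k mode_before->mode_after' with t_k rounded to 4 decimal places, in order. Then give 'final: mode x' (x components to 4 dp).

1 0.9704 2->1
2 2.3746 1->2
final: 2 -1.4690

Mode 2: guard c·x = 3.6559 hit at Δt = 0.9704 (t = 0.9704), x⁻ = (-3.6559) → reset → x⁺ = (-3.3424), jump to mode 1
Mode 1: guard c·x = -1.4110 hit at Δt = 1.4042 (t = 2.3746), x⁻ = (-1.4110) → reset → x⁺ = (-1.3392), jump to mode 2
Mode 2: flow for 0.4403 to horizon, guard not reached → x = (-1.4690)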